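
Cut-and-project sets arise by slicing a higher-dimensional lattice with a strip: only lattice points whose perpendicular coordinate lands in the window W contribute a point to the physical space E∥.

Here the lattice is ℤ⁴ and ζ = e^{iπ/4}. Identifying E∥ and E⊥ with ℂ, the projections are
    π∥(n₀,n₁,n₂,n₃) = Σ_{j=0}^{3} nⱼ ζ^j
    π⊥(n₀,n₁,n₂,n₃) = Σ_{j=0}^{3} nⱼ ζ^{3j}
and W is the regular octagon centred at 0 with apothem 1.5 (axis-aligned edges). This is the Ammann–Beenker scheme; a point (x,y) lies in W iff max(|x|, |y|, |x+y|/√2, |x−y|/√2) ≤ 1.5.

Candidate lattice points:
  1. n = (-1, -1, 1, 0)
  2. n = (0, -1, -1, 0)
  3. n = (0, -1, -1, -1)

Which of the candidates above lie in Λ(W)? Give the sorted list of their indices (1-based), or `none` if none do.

With ζ = e^{iπ/4} the internal vectors are ζ^0,ζ^3,ζ^6,ζ^9.
candidate 1: n = (-1, -1, 1, 0) → π⊥ ≈ (-0.292893, -1.707107); max(|x|,|y|,|x±y|/√2) = 1.707107 > 1.5 ⇒ ∉ W
candidate 2: n = (0, -1, -1, 0) → π⊥ ≈ (+0.707107, +0.292893); max(|x|,|y|,|x±y|/√2) = 0.707107 ≤ 1.5 ⇒ ∈ W
candidate 3: n = (0, -1, -1, -1) → π⊥ ≈ (+0.000000, -0.414214); max(|x|,|y|,|x±y|/√2) = 0.414214 ≤ 1.5 ⇒ ∈ W

2, 3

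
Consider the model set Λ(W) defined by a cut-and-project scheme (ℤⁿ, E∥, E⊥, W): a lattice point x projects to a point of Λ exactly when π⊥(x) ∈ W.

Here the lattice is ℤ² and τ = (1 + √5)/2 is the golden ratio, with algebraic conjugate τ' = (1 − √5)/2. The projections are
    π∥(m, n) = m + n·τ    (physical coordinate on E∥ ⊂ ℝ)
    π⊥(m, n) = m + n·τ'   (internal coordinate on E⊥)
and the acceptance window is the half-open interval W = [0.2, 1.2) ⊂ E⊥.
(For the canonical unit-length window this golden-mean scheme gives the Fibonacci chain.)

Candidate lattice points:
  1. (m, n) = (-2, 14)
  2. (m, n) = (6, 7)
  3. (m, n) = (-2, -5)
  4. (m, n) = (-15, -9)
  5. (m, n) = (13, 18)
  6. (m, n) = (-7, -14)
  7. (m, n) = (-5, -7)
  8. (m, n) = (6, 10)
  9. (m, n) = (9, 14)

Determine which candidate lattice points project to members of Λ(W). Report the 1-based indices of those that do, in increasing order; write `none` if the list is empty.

τ' = (1−√5)/2 ≈ -0.6180.
[1] lift (-2,14): star map gives -10.6525; window check 0.2 ≤ -10.6525 < 1.2 is false → out
[2] lift (6,7): star map gives 1.6738; window check 0.2 ≤ 1.6738 < 1.2 is false → out
[3] lift (-2,-5): star map gives 1.0902; window check 0.2 ≤ 1.0902 < 1.2 is true → IN Λ
[4] lift (-15,-9): star map gives -9.4377; window check 0.2 ≤ -9.4377 < 1.2 is false → out
[5] lift (13,18): star map gives 1.8754; window check 0.2 ≤ 1.8754 < 1.2 is false → out
[6] lift (-7,-14): star map gives 1.6525; window check 0.2 ≤ 1.6525 < 1.2 is false → out
[7] lift (-5,-7): star map gives -0.6738; window check 0.2 ≤ -0.6738 < 1.2 is false → out
[8] lift (6,10): star map gives -0.1803; window check 0.2 ≤ -0.1803 < 1.2 is false → out
[9] lift (9,14): star map gives 0.3475; window check 0.2 ≤ 0.3475 < 1.2 is true → IN Λ

3, 9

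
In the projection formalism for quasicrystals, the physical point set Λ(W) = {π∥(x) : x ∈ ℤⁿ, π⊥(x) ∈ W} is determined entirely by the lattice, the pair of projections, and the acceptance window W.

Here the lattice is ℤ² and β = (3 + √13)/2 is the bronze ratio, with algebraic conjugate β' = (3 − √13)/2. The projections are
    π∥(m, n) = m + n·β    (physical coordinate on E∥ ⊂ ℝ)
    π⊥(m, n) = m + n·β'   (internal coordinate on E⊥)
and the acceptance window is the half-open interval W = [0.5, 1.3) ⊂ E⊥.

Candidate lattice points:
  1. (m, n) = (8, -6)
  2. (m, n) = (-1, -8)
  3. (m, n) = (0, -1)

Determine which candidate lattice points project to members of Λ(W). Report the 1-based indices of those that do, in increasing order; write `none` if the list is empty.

none

β' = (3−√13)/2 ≈ -0.3028.
#1 (8,-6): internal coord 8 + (-6)·β' = +9.8167; +9.8167 ∉ [0.5, 1.3) → out
#2 (-1,-8): internal coord -1 + (-8)·β' = +1.4222; +1.4222 ∉ [0.5, 1.3) → out
#3 (0,-1): internal coord 0 + (-1)·β' = +0.3028; +0.3028 ∉ [0.5, 1.3) → out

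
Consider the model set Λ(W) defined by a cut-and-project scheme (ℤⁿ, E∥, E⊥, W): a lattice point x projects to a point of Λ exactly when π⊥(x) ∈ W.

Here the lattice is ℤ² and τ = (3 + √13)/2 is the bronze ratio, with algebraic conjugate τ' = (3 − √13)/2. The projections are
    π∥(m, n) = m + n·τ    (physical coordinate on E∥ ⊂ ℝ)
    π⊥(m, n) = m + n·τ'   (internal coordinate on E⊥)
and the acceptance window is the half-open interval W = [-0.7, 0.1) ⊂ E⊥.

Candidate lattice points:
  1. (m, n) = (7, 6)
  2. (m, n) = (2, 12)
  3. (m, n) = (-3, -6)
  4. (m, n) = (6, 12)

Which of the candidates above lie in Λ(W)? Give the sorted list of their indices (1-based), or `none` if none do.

none

Compute τ' = (3−√13)/2 = -0.3028, so π⊥(m,n) = m -0.3028·n.
candidate 1: (m,n)=(7,6) → π∥ = 7+6·τ ≈ 26.8167, π⊥ = 7+6·τ' ≈ 5.1833 ∉ [-0.7, 0.1) ⇒ out
candidate 2: (m,n)=(2,12) → π∥ = 2+12·τ ≈ 41.6333, π⊥ = 2+12·τ' ≈ -1.6333 ∉ [-0.7, 0.1) ⇒ out
candidate 3: (m,n)=(-3,-6) → π∥ = -3-6·τ ≈ -22.8167, π⊥ = -3-6·τ' ≈ -1.1833 ∉ [-0.7, 0.1) ⇒ out
candidate 4: (m,n)=(6,12) → π∥ = 6+12·τ ≈ 45.6333, π⊥ = 6+12·τ' ≈ 2.3667 ∉ [-0.7, 0.1) ⇒ out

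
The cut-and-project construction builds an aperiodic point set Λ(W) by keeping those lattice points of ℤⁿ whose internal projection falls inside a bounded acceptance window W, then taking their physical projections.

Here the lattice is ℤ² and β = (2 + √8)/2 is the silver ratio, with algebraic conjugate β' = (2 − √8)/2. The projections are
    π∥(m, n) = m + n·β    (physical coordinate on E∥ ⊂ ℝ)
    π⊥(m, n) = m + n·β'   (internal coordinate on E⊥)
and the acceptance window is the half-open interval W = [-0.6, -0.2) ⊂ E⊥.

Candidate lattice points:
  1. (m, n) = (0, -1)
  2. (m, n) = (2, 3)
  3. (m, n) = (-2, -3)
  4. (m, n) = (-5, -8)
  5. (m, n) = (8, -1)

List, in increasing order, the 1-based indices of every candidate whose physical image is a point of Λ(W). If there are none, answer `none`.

none

Compute β' = (2−√8)/2 = -0.41421, so π⊥(m,n) = m -0.41421·n.
#1 (0,-1): internal coord 0 + (-1)·β' = +0.41421; +0.41421 ∉ [-0.6, -0.2) → out
#2 (2,3): internal coord 2 + (3)·β' = +0.75736; +0.75736 ∉ [-0.6, -0.2) → out
#3 (-2,-3): internal coord -2 + (-3)·β' = -0.75736; -0.75736 ∉ [-0.6, -0.2) → out
#4 (-5,-8): internal coord -5 + (-8)·β' = -1.68629; -1.68629 ∉ [-0.6, -0.2) → out
#5 (8,-1): internal coord 8 + (-1)·β' = +8.41421; +8.41421 ∉ [-0.6, -0.2) → out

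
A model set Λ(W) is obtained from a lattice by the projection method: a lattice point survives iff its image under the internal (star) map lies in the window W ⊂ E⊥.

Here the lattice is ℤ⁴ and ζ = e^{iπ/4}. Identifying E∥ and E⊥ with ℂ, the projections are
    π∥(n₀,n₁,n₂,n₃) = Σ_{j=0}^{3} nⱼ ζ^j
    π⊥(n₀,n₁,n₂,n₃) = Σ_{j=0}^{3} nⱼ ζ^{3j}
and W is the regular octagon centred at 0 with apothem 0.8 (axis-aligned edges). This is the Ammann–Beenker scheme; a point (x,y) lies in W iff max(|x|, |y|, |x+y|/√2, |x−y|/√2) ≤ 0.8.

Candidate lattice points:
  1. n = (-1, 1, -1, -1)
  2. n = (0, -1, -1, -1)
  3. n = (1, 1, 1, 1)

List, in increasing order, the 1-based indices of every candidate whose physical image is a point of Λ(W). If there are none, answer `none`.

2

Internal map: ζ^{3j} for j=0..3 gives (1,0), (−√2/2,√2/2), (0,−1), (√2/2,√2/2).
candidate 1: n = (-1, 1, -1, -1) → π⊥ ≈ (-2.41421, +1.00000); max(|x|,|y|,|x±y|/√2) = 2.41421 > 0.8 ⇒ ∉ W
candidate 2: n = (0, -1, -1, -1) → π⊥ ≈ (+0.00000, -0.41421); max(|x|,|y|,|x±y|/√2) = 0.41421 ≤ 0.8 ⇒ ∈ W
candidate 3: n = (1, 1, 1, 1) → π⊥ ≈ (+1.00000, +0.41421); max(|x|,|y|,|x±y|/√2) = 1.00000 > 0.8 ⇒ ∉ W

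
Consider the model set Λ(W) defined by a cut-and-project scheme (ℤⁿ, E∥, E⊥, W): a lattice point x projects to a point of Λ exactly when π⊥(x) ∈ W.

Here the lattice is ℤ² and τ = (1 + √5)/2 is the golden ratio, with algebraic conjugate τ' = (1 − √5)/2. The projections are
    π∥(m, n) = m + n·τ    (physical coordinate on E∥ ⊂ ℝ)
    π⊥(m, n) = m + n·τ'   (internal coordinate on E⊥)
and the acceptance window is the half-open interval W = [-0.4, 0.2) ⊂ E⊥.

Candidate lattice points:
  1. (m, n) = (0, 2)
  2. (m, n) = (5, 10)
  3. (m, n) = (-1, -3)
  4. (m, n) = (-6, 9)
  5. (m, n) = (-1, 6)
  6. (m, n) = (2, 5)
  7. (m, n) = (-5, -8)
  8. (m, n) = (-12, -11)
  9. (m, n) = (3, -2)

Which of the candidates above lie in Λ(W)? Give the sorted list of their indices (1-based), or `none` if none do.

7

τ' = (1−√5)/2 ≈ -0.6180.
candidate 1: (m,n)=(0,2) → π∥ = 0+2·τ ≈ 3.2361, π⊥ = 0+2·τ' ≈ -1.2361 ∉ [-0.4, 0.2) ⇒ out
candidate 2: (m,n)=(5,10) → π∥ = 5+10·τ ≈ 21.1803, π⊥ = 5+10·τ' ≈ -1.1803 ∉ [-0.4, 0.2) ⇒ out
candidate 3: (m,n)=(-1,-3) → π∥ = -1-3·τ ≈ -5.8541, π⊥ = -1-3·τ' ≈ 0.8541 ∉ [-0.4, 0.2) ⇒ out
candidate 4: (m,n)=(-6,9) → π∥ = -6+9·τ ≈ 8.5623, π⊥ = -6+9·τ' ≈ -11.5623 ∉ [-0.4, 0.2) ⇒ out
candidate 5: (m,n)=(-1,6) → π∥ = -1+6·τ ≈ 8.7082, π⊥ = -1+6·τ' ≈ -4.7082 ∉ [-0.4, 0.2) ⇒ out
candidate 6: (m,n)=(2,5) → π∥ = 2+5·τ ≈ 10.0902, π⊥ = 2+5·τ' ≈ -1.0902 ∉ [-0.4, 0.2) ⇒ out
candidate 7: (m,n)=(-5,-8) → π∥ = -5-8·τ ≈ -17.9443, π⊥ = -5-8·τ' ≈ -0.0557 ∈ [-0.4, 0.2) ⇒ IN Λ
candidate 8: (m,n)=(-12,-11) → π∥ = -12-11·τ ≈ -29.7984, π⊥ = -12-11·τ' ≈ -5.2016 ∉ [-0.4, 0.2) ⇒ out
candidate 9: (m,n)=(3,-2) → π∥ = 3-2·τ ≈ -0.2361, π⊥ = 3-2·τ' ≈ 4.2361 ∉ [-0.4, 0.2) ⇒ out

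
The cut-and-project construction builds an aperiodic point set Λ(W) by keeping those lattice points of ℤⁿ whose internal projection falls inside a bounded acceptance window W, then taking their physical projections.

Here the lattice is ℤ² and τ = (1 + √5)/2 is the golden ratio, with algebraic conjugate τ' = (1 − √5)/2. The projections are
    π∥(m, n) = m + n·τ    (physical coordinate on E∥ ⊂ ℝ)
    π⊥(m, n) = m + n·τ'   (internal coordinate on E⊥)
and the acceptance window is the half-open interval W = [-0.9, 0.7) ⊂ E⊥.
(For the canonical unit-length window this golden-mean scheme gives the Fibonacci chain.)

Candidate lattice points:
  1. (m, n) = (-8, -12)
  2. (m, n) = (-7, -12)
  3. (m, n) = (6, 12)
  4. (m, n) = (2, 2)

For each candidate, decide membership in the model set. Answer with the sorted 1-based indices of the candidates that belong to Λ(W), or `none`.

1, 2

Numerically τ ≈ 1.6180 and τ' = −1/τ ≈ -0.6180.
#1 (-8,-12): internal coord -8 + (-12)·τ' = -0.5836; -0.5836 ∈ [-0.9, 0.7) → IN Λ
#2 (-7,-12): internal coord -7 + (-12)·τ' = +0.4164; +0.4164 ∈ [-0.9, 0.7) → IN Λ
#3 (6,12): internal coord 6 + (12)·τ' = -1.4164; -1.4164 ∉ [-0.9, 0.7) → out
#4 (2,2): internal coord 2 + (2)·τ' = +0.7639; +0.7639 ∉ [-0.9, 0.7) → out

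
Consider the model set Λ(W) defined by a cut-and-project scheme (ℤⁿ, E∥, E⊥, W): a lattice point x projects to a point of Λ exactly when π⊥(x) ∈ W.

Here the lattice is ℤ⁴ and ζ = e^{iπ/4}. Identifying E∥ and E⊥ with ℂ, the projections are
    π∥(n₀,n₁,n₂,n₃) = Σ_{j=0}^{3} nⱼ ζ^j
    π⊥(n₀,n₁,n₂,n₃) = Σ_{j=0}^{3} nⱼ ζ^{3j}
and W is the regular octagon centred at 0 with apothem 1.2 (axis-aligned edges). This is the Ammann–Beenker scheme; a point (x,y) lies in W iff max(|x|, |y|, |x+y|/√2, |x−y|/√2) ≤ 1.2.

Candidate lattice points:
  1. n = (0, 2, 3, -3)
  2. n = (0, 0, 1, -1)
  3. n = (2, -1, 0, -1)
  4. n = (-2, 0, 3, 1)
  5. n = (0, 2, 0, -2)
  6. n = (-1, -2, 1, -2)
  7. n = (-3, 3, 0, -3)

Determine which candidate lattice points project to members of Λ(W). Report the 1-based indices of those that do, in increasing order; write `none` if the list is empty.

Internal map: ζ^{3j} for j=0..3 gives (1,0), (−√2/2,√2/2), (0,−1), (√2/2,√2/2).
candidate 1: n = (0, 2, 3, -3) → π⊥ ≈ (-3.535534, -3.707107); max(|x|,|y|,|x±y|/√2) = 5.121320 > 1.2 ⇒ ∉ W
candidate 2: n = (0, 0, 1, -1) → π⊥ ≈ (-0.707107, -1.707107); max(|x|,|y|,|x±y|/√2) = 1.707107 > 1.2 ⇒ ∉ W
candidate 3: n = (2, -1, 0, -1) → π⊥ ≈ (+2.000000, -1.414214); max(|x|,|y|,|x±y|/√2) = 2.414214 > 1.2 ⇒ ∉ W
candidate 4: n = (-2, 0, 3, 1) → π⊥ ≈ (-1.292893, -2.292893); max(|x|,|y|,|x±y|/√2) = 2.535534 > 1.2 ⇒ ∉ W
candidate 5: n = (0, 2, 0, -2) → π⊥ ≈ (-2.828427, +0.000000); max(|x|,|y|,|x±y|/√2) = 2.828427 > 1.2 ⇒ ∉ W
candidate 6: n = (-1, -2, 1, -2) → π⊥ ≈ (-1.000000, -3.828427); max(|x|,|y|,|x±y|/√2) = 3.828427 > 1.2 ⇒ ∉ W
candidate 7: n = (-3, 3, 0, -3) → π⊥ ≈ (-7.242641, +0.000000); max(|x|,|y|,|x±y|/√2) = 7.242641 > 1.2 ⇒ ∉ W

none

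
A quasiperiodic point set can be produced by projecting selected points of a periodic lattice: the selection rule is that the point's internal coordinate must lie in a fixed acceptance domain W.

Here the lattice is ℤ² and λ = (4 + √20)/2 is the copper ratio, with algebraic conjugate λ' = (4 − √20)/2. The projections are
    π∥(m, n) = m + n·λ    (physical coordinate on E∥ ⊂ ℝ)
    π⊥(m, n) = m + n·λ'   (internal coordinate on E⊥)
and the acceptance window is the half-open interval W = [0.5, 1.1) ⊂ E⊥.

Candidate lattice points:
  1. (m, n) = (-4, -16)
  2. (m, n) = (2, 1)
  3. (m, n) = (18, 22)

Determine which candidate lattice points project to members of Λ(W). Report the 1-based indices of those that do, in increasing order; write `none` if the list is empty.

none

Compute λ' = (4−√20)/2 = -0.2361, so π⊥(m,n) = m -0.2361·n.
candidate 1: (m,n)=(-4,-16) → π∥ = -4-16·λ ≈ -71.7771, π⊥ = -4-16·λ' ≈ -0.2229 ∉ [0.5, 1.1) ⇒ out
candidate 2: (m,n)=(2,1) → π∥ = 2+1·λ ≈ 6.2361, π⊥ = 2+1·λ' ≈ 1.7639 ∉ [0.5, 1.1) ⇒ out
candidate 3: (m,n)=(18,22) → π∥ = 18+22·λ ≈ 111.1935, π⊥ = 18+22·λ' ≈ 12.8065 ∉ [0.5, 1.1) ⇒ out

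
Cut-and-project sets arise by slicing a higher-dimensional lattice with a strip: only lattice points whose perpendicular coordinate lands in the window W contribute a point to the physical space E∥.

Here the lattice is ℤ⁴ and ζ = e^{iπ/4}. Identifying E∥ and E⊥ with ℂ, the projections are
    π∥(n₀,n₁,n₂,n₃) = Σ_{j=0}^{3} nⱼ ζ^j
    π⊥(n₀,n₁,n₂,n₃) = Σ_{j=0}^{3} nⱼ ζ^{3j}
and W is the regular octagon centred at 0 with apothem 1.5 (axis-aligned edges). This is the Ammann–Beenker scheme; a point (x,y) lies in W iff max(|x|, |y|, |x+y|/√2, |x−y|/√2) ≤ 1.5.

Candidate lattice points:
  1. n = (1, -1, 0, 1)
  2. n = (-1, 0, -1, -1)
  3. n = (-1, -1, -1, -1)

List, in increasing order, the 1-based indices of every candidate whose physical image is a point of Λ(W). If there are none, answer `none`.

With ζ = e^{iπ/4} the internal vectors are ζ^0,ζ^3,ζ^6,ζ^9.
candidate 1: n = (1, -1, 0, 1) → π⊥ ≈ (+2.4142, +0.0000); max(|x|,|y|,|x±y|/√2) = 2.4142 > 1.5 ⇒ ∉ W
candidate 2: n = (-1, 0, -1, -1) → π⊥ ≈ (-1.7071, +0.2929); max(|x|,|y|,|x±y|/√2) = 1.7071 > 1.5 ⇒ ∉ W
candidate 3: n = (-1, -1, -1, -1) → π⊥ ≈ (-1.0000, -0.4142); max(|x|,|y|,|x±y|/√2) = 1.0000 ≤ 1.5 ⇒ ∈ W

3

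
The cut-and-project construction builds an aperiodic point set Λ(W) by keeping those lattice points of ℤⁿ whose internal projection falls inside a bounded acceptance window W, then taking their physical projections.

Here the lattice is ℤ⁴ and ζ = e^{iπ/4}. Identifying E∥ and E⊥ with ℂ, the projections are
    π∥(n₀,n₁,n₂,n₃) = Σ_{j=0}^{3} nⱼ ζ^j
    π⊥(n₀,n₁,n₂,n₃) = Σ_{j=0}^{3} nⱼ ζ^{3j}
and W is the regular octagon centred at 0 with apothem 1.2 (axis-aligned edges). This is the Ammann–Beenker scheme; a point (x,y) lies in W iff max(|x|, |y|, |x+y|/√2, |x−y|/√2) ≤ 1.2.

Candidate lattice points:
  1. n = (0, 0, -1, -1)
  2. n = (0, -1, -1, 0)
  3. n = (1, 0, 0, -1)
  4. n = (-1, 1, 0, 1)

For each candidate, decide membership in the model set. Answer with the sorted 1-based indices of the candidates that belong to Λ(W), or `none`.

Internal map: ζ^{3j} for j=0..3 gives (1,0), (−√2/2,√2/2), (0,−1), (√2/2,√2/2).
#1 (0, 0, -1, -1): internal (-0.7071, 0.2929); octagon support 0.7071 vs apothem 1.2 → ∈ W
#2 (0, -1, -1, 0): internal (0.7071, 0.2929); octagon support 0.7071 vs apothem 1.2 → ∈ W
#3 (1, 0, 0, -1): internal (0.2929, -0.7071); octagon support 0.7071 vs apothem 1.2 → ∈ W
#4 (-1, 1, 0, 1): internal (-1.0000, 1.4142); octagon support 1.7071 vs apothem 1.2 → ∉ W

1, 2, 3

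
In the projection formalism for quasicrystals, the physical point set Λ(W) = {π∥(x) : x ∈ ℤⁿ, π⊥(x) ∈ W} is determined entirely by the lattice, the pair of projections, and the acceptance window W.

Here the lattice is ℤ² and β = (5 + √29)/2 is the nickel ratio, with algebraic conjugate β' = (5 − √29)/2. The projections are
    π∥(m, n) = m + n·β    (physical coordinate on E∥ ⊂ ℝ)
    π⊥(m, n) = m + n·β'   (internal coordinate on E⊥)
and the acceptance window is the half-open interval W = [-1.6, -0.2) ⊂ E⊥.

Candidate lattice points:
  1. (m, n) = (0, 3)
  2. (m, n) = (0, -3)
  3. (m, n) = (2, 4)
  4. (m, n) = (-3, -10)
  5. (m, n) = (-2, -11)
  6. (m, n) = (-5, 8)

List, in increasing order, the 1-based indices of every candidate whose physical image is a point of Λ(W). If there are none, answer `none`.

Compute β' = (5−√29)/2 = -0.19258, so π⊥(m,n) = m -0.19258·n.
[1] lift (0,3): star map gives -0.57775; window check -1.6 ≤ -0.57775 < -0.2 is true → IN Λ
[2] lift (0,-3): star map gives 0.57775; window check -1.6 ≤ 0.57775 < -0.2 is false → out
[3] lift (2,4): star map gives 1.22967; window check -1.6 ≤ 1.22967 < -0.2 is false → out
[4] lift (-3,-10): star map gives -1.07418; window check -1.6 ≤ -1.07418 < -0.2 is true → IN Λ
[5] lift (-2,-11): star map gives 0.11841; window check -1.6 ≤ 0.11841 < -0.2 is false → out
[6] lift (-5,8): star map gives -6.54066; window check -1.6 ≤ -6.54066 < -0.2 is false → out

1, 4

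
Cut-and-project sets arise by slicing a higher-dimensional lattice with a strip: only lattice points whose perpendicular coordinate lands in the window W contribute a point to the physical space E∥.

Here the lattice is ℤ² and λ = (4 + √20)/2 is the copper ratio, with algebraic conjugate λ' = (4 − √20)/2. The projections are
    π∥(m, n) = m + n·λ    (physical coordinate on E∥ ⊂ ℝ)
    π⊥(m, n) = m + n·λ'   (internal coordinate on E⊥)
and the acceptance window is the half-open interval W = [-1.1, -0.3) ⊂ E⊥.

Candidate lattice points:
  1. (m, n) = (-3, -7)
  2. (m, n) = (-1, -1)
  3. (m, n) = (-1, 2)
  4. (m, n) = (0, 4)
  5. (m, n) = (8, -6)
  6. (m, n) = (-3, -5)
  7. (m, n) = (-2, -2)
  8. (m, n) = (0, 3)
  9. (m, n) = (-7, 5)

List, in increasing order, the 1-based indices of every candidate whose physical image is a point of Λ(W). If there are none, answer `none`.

2, 4, 8

Numerically λ ≈ 4.236068 and λ' = −1/λ ≈ -0.236068.
candidate 1: (m,n)=(-3,-7) → π∥ = -3-7·λ ≈ -32.652476, π⊥ = -3-7·λ' ≈ -1.347524 ∉ [-1.1, -0.3) ⇒ out
candidate 2: (m,n)=(-1,-1) → π∥ = -1-1·λ ≈ -5.236068, π⊥ = -1-1·λ' ≈ -0.763932 ∈ [-1.1, -0.3) ⇒ IN Λ
candidate 3: (m,n)=(-1,2) → π∥ = -1+2·λ ≈ 7.472136, π⊥ = -1+2·λ' ≈ -1.472136 ∉ [-1.1, -0.3) ⇒ out
candidate 4: (m,n)=(0,4) → π∥ = 0+4·λ ≈ 16.944272, π⊥ = 0+4·λ' ≈ -0.944272 ∈ [-1.1, -0.3) ⇒ IN Λ
candidate 5: (m,n)=(8,-6) → π∥ = 8-6·λ ≈ -17.416408, π⊥ = 8-6·λ' ≈ 9.416408 ∉ [-1.1, -0.3) ⇒ out
candidate 6: (m,n)=(-3,-5) → π∥ = -3-5·λ ≈ -24.180340, π⊥ = -3-5·λ' ≈ -1.819660 ∉ [-1.1, -0.3) ⇒ out
candidate 7: (m,n)=(-2,-2) → π∥ = -2-2·λ ≈ -10.472136, π⊥ = -2-2·λ' ≈ -1.527864 ∉ [-1.1, -0.3) ⇒ out
candidate 8: (m,n)=(0,3) → π∥ = 0+3·λ ≈ 12.708204, π⊥ = 0+3·λ' ≈ -0.708204 ∈ [-1.1, -0.3) ⇒ IN Λ
candidate 9: (m,n)=(-7,5) → π∥ = -7+5·λ ≈ 14.180340, π⊥ = -7+5·λ' ≈ -8.180340 ∉ [-1.1, -0.3) ⇒ out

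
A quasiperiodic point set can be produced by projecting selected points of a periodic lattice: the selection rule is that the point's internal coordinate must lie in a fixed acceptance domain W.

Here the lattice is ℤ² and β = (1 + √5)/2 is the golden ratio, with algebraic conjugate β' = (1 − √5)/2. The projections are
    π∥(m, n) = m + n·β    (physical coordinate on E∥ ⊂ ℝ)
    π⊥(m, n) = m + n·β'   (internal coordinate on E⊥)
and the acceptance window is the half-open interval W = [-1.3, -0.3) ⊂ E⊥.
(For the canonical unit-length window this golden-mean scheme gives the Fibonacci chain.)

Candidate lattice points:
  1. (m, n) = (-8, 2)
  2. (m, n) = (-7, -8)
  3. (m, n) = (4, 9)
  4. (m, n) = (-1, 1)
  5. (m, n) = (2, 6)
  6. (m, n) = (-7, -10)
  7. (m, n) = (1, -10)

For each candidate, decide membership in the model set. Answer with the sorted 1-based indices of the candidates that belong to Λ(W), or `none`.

6

Compute β' = (1−√5)/2 = -0.61803, so π⊥(m,n) = m -0.61803·n.
candidate 1: (m,n)=(-8,2) → π∥ = -8+2·β ≈ -4.76393, π⊥ = -8+2·β' ≈ -9.23607 ∉ [-1.3, -0.3) ⇒ out
candidate 2: (m,n)=(-7,-8) → π∥ = -7-8·β ≈ -19.94427, π⊥ = -7-8·β' ≈ -2.05573 ∉ [-1.3, -0.3) ⇒ out
candidate 3: (m,n)=(4,9) → π∥ = 4+9·β ≈ 18.56231, π⊥ = 4+9·β' ≈ -1.56231 ∉ [-1.3, -0.3) ⇒ out
candidate 4: (m,n)=(-1,1) → π∥ = -1+1·β ≈ 0.61803, π⊥ = -1+1·β' ≈ -1.61803 ∉ [-1.3, -0.3) ⇒ out
candidate 5: (m,n)=(2,6) → π∥ = 2+6·β ≈ 11.70820, π⊥ = 2+6·β' ≈ -1.70820 ∉ [-1.3, -0.3) ⇒ out
candidate 6: (m,n)=(-7,-10) → π∥ = -7-10·β ≈ -23.18034, π⊥ = -7-10·β' ≈ -0.81966 ∈ [-1.3, -0.3) ⇒ IN Λ
candidate 7: (m,n)=(1,-10) → π∥ = 1-10·β ≈ -15.18034, π⊥ = 1-10·β' ≈ 7.18034 ∉ [-1.3, -0.3) ⇒ out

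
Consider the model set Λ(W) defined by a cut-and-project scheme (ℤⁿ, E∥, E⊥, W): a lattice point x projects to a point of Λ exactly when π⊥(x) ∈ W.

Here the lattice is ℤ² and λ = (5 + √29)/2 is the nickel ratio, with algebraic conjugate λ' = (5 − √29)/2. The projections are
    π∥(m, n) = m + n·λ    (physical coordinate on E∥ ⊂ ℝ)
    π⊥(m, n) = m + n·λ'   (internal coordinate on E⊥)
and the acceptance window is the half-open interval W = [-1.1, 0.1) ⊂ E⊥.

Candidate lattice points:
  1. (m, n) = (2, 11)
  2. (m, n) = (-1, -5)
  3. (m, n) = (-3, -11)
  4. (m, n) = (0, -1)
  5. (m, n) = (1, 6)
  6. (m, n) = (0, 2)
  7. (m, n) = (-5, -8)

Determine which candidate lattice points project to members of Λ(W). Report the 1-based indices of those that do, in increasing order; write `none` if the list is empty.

Numerically λ ≈ 5.1926 and λ' = −1/λ ≈ -0.1926.
#1 (2,11): internal coord 2 + (11)·λ' = -0.1184; -0.1184 ∈ [-1.1, 0.1) → IN Λ
#2 (-1,-5): internal coord -1 + (-5)·λ' = -0.0371; -0.0371 ∈ [-1.1, 0.1) → IN Λ
#3 (-3,-11): internal coord -3 + (-11)·λ' = -0.8816; -0.8816 ∈ [-1.1, 0.1) → IN Λ
#4 (0,-1): internal coord 0 + (-1)·λ' = +0.1926; +0.1926 ∉ [-1.1, 0.1) → out
#5 (1,6): internal coord 1 + (6)·λ' = -0.1555; -0.1555 ∈ [-1.1, 0.1) → IN Λ
#6 (0,2): internal coord 0 + (2)·λ' = -0.3852; -0.3852 ∈ [-1.1, 0.1) → IN Λ
#7 (-5,-8): internal coord -5 + (-8)·λ' = -3.4593; -3.4593 ∉ [-1.1, 0.1) → out

1, 2, 3, 5, 6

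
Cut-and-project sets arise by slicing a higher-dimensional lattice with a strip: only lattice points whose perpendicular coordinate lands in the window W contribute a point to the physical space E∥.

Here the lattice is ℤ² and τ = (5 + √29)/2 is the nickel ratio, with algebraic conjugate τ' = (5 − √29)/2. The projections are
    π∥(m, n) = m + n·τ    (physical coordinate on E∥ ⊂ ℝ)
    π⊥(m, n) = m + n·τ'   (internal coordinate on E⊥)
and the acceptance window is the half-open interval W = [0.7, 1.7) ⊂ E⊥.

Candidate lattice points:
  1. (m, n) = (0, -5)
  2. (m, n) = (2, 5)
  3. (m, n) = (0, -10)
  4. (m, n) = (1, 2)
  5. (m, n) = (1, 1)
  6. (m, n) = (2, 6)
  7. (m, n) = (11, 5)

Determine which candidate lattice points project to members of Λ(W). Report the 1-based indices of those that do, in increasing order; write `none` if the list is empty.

1, 2, 5, 6

Compute τ' = (5−√29)/2 = -0.19258, so π⊥(m,n) = m -0.19258·n.
#1 (0,-5): internal coord 0 + (-5)·τ' = +0.96291; +0.96291 ∈ [0.7, 1.7) → IN Λ
#2 (2,5): internal coord 2 + (5)·τ' = +1.03709; +1.03709 ∈ [0.7, 1.7) → IN Λ
#3 (0,-10): internal coord 0 + (-10)·τ' = +1.92582; +1.92582 ∉ [0.7, 1.7) → out
#4 (1,2): internal coord 1 + (2)·τ' = +0.61484; +0.61484 ∉ [0.7, 1.7) → out
#5 (1,1): internal coord 1 + (1)·τ' = +0.80742; +0.80742 ∈ [0.7, 1.7) → IN Λ
#6 (2,6): internal coord 2 + (6)·τ' = +0.84451; +0.84451 ∈ [0.7, 1.7) → IN Λ
#7 (11,5): internal coord 11 + (5)·τ' = +10.03709; +10.03709 ∉ [0.7, 1.7) → out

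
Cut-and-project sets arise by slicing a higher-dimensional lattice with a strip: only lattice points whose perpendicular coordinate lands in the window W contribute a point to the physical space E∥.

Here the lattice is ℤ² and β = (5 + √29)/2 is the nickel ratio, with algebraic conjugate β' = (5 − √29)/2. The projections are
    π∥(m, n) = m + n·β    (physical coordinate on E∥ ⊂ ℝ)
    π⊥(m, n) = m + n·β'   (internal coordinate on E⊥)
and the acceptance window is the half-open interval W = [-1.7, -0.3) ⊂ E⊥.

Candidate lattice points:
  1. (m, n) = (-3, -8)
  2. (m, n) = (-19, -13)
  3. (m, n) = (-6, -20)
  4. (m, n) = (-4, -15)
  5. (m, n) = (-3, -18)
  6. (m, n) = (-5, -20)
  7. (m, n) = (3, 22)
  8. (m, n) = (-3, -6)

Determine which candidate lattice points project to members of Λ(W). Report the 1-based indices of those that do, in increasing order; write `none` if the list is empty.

β' = (5−√29)/2 ≈ -0.192582.
[1] lift (-3,-8): star map gives -1.459341; window check -1.7 ≤ -1.459341 < -0.3 is true → IN Λ
[2] lift (-19,-13): star map gives -16.496429; window check -1.7 ≤ -16.496429 < -0.3 is false → out
[3] lift (-6,-20): star map gives -2.148352; window check -1.7 ≤ -2.148352 < -0.3 is false → out
[4] lift (-4,-15): star map gives -1.111264; window check -1.7 ≤ -1.111264 < -0.3 is true → IN Λ
[5] lift (-3,-18): star map gives 0.466483; window check -1.7 ≤ 0.466483 < -0.3 is false → out
[6] lift (-5,-20): star map gives -1.148352; window check -1.7 ≤ -1.148352 < -0.3 is true → IN Λ
[7] lift (3,22): star map gives -1.236813; window check -1.7 ≤ -1.236813 < -0.3 is true → IN Λ
[8] lift (-3,-6): star map gives -1.844506; window check -1.7 ≤ -1.844506 < -0.3 is false → out

1, 4, 6, 7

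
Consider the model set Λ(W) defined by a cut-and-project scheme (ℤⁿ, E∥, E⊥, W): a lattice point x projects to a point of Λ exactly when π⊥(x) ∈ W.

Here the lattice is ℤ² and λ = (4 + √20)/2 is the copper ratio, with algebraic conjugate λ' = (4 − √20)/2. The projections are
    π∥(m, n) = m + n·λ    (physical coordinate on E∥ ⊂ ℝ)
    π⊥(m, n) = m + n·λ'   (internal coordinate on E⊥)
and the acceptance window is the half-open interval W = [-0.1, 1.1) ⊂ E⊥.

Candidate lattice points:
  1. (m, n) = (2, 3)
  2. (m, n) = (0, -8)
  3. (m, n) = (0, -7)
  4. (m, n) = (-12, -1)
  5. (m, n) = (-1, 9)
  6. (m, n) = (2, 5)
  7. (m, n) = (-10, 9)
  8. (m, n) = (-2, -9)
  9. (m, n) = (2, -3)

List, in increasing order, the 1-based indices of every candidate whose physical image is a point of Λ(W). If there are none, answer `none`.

6, 8

Numerically λ ≈ 4.2361 and λ' = −1/λ ≈ -0.2361.
candidate 1: (m,n)=(2,3) → π∥ = 2+3·λ ≈ 14.7082, π⊥ = 2+3·λ' ≈ 1.2918 ∉ [-0.1, 1.1) ⇒ out
candidate 2: (m,n)=(0,-8) → π∥ = 0-8·λ ≈ -33.8885, π⊥ = 0-8·λ' ≈ 1.8885 ∉ [-0.1, 1.1) ⇒ out
candidate 3: (m,n)=(0,-7) → π∥ = 0-7·λ ≈ -29.6525, π⊥ = 0-7·λ' ≈ 1.6525 ∉ [-0.1, 1.1) ⇒ out
candidate 4: (m,n)=(-12,-1) → π∥ = -12-1·λ ≈ -16.2361, π⊥ = -12-1·λ' ≈ -11.7639 ∉ [-0.1, 1.1) ⇒ out
candidate 5: (m,n)=(-1,9) → π∥ = -1+9·λ ≈ 37.1246, π⊥ = -1+9·λ' ≈ -3.1246 ∉ [-0.1, 1.1) ⇒ out
candidate 6: (m,n)=(2,5) → π∥ = 2+5·λ ≈ 23.1803, π⊥ = 2+5·λ' ≈ 0.8197 ∈ [-0.1, 1.1) ⇒ IN Λ
candidate 7: (m,n)=(-10,9) → π∥ = -10+9·λ ≈ 28.1246, π⊥ = -10+9·λ' ≈ -12.1246 ∉ [-0.1, 1.1) ⇒ out
candidate 8: (m,n)=(-2,-9) → π∥ = -2-9·λ ≈ -40.1246, π⊥ = -2-9·λ' ≈ 0.1246 ∈ [-0.1, 1.1) ⇒ IN Λ
candidate 9: (m,n)=(2,-3) → π∥ = 2-3·λ ≈ -10.7082, π⊥ = 2-3·λ' ≈ 2.7082 ∉ [-0.1, 1.1) ⇒ out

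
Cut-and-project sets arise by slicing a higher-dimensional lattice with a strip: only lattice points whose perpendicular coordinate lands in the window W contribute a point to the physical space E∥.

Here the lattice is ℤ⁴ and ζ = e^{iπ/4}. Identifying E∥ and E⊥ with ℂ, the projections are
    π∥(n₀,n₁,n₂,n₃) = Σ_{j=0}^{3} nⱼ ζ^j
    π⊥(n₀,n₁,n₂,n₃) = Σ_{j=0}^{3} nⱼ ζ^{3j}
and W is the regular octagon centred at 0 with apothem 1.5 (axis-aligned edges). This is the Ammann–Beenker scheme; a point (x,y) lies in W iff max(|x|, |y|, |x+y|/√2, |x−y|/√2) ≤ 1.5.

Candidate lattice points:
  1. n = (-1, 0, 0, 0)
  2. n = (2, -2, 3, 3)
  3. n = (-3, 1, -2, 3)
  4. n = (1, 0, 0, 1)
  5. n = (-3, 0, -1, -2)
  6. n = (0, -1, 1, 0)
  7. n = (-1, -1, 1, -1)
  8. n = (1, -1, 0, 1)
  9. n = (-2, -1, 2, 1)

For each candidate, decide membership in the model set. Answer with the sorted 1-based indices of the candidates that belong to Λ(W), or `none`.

1

π⊥(n) = n₀ + n₁ζ³ + n₂ζ⁶ + n₃ζ⁹ where ζ = e^{iπ/4}.
candidate 1: n = (-1, 0, 0, 0) → π⊥ ≈ (-1.00000, +0.00000); max(|x|,|y|,|x±y|/√2) = 1.00000 ≤ 1.5 ⇒ ∈ W
candidate 2: n = (2, -2, 3, 3) → π⊥ ≈ (+5.53553, -2.29289); max(|x|,|y|,|x±y|/√2) = 5.53553 > 1.5 ⇒ ∉ W
candidate 3: n = (-3, 1, -2, 3) → π⊥ ≈ (-1.58579, +4.82843); max(|x|,|y|,|x±y|/√2) = 4.82843 > 1.5 ⇒ ∉ W
candidate 4: n = (1, 0, 0, 1) → π⊥ ≈ (+1.70711, +0.70711); max(|x|,|y|,|x±y|/√2) = 1.70711 > 1.5 ⇒ ∉ W
candidate 5: n = (-3, 0, -1, -2) → π⊥ ≈ (-4.41421, -0.41421); max(|x|,|y|,|x±y|/√2) = 4.41421 > 1.5 ⇒ ∉ W
candidate 6: n = (0, -1, 1, 0) → π⊥ ≈ (+0.70711, -1.70711); max(|x|,|y|,|x±y|/√2) = 1.70711 > 1.5 ⇒ ∉ W
candidate 7: n = (-1, -1, 1, -1) → π⊥ ≈ (-1.00000, -2.41421); max(|x|,|y|,|x±y|/√2) = 2.41421 > 1.5 ⇒ ∉ W
candidate 8: n = (1, -1, 0, 1) → π⊥ ≈ (+2.41421, +0.00000); max(|x|,|y|,|x±y|/√2) = 2.41421 > 1.5 ⇒ ∉ W
candidate 9: n = (-2, -1, 2, 1) → π⊥ ≈ (-0.58579, -2.00000); max(|x|,|y|,|x±y|/√2) = 2.00000 > 1.5 ⇒ ∉ W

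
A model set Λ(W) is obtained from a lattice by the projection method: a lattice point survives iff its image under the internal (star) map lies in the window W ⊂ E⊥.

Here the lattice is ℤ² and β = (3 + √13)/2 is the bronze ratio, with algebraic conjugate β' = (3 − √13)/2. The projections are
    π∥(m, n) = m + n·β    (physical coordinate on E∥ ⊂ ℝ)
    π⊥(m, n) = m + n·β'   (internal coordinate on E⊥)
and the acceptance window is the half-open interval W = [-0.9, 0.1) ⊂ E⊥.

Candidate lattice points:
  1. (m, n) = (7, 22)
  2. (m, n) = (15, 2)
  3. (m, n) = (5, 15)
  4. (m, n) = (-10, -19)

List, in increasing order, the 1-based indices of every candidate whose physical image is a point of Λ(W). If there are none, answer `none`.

β' = (3−√13)/2 ≈ -0.3028.
[1] lift (7,22): star map gives 0.3389; window check -0.9 ≤ 0.3389 < 0.1 is false → out
[2] lift (15,2): star map gives 14.3944; window check -0.9 ≤ 14.3944 < 0.1 is false → out
[3] lift (5,15): star map gives 0.4584; window check -0.9 ≤ 0.4584 < 0.1 is false → out
[4] lift (-10,-19): star map gives -4.2473; window check -0.9 ≤ -4.2473 < 0.1 is false → out

none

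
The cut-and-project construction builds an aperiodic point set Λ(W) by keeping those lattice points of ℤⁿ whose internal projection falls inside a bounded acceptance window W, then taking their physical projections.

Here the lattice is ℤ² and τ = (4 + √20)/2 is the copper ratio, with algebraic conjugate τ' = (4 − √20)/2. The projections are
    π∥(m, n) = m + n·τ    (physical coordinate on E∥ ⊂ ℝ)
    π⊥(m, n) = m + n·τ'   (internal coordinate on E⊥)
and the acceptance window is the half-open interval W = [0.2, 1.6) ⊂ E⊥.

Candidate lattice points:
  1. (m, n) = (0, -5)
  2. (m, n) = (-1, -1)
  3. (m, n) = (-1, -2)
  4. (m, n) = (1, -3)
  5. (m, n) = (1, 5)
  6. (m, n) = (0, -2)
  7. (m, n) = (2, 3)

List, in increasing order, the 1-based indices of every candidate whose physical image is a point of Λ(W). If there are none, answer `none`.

Compute τ' = (4−√20)/2 = -0.236068, so π⊥(m,n) = m -0.236068·n.
#1 (0,-5): internal coord 0 + (-5)·τ' = +1.180340; +1.180340 ∈ [0.2, 1.6) → IN Λ
#2 (-1,-1): internal coord -1 + (-1)·τ' = -0.763932; -0.763932 ∉ [0.2, 1.6) → out
#3 (-1,-2): internal coord -1 + (-2)·τ' = -0.527864; -0.527864 ∉ [0.2, 1.6) → out
#4 (1,-3): internal coord 1 + (-3)·τ' = +1.708204; +1.708204 ∉ [0.2, 1.6) → out
#5 (1,5): internal coord 1 + (5)·τ' = -0.180340; -0.180340 ∉ [0.2, 1.6) → out
#6 (0,-2): internal coord 0 + (-2)·τ' = +0.472136; +0.472136 ∈ [0.2, 1.6) → IN Λ
#7 (2,3): internal coord 2 + (3)·τ' = +1.291796; +1.291796 ∈ [0.2, 1.6) → IN Λ

1, 6, 7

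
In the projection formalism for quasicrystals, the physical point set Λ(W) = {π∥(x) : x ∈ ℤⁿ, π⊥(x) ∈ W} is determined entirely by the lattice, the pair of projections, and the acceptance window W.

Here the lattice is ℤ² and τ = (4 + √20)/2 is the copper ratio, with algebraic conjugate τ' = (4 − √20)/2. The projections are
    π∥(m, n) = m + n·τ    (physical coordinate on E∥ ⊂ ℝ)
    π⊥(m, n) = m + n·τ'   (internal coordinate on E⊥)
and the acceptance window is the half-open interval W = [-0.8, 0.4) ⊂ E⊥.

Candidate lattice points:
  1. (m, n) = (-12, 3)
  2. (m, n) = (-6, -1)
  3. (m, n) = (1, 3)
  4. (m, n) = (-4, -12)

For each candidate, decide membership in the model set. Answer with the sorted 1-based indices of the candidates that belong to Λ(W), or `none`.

τ' = (4−√20)/2 ≈ -0.2361.
candidate 1: (m,n)=(-12,3) → π∥ = -12+3·τ ≈ 0.7082, π⊥ = -12+3·τ' ≈ -12.7082 ∉ [-0.8, 0.4) ⇒ out
candidate 2: (m,n)=(-6,-1) → π∥ = -6-1·τ ≈ -10.2361, π⊥ = -6-1·τ' ≈ -5.7639 ∉ [-0.8, 0.4) ⇒ out
candidate 3: (m,n)=(1,3) → π∥ = 1+3·τ ≈ 13.7082, π⊥ = 1+3·τ' ≈ 0.2918 ∈ [-0.8, 0.4) ⇒ IN Λ
candidate 4: (m,n)=(-4,-12) → π∥ = -4-12·τ ≈ -54.8328, π⊥ = -4-12·τ' ≈ -1.1672 ∉ [-0.8, 0.4) ⇒ out

3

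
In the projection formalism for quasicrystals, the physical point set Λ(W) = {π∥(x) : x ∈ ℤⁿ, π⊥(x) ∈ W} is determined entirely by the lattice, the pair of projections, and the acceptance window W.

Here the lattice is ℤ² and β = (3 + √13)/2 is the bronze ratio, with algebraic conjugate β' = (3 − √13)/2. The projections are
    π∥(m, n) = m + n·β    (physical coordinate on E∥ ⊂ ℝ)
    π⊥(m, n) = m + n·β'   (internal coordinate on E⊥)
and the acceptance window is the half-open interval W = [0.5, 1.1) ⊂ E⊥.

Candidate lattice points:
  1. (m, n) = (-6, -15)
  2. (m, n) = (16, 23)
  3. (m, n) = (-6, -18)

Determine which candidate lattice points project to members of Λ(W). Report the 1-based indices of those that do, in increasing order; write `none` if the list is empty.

β' = (3−√13)/2 ≈ -0.3028.
[1] lift (-6,-15): star map gives -1.4584; window check 0.5 ≤ -1.4584 < 1.1 is false → out
[2] lift (16,23): star map gives 9.0362; window check 0.5 ≤ 9.0362 < 1.1 is false → out
[3] lift (-6,-18): star map gives -0.5500; window check 0.5 ≤ -0.5500 < 1.1 is false → out

none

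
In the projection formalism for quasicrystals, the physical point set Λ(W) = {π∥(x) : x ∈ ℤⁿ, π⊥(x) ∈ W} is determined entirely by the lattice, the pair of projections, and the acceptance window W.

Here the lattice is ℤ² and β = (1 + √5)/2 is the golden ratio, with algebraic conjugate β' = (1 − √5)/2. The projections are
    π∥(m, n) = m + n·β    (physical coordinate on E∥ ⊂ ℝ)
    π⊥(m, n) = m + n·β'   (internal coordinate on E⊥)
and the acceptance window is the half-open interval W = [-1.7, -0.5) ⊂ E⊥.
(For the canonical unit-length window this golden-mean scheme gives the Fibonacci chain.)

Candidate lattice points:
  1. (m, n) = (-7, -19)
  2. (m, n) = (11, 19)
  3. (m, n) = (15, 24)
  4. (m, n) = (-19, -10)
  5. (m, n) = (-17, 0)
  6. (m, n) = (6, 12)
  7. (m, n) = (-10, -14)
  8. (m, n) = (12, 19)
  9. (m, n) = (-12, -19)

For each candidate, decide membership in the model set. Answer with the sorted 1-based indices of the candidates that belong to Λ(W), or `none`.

2, 6, 7

Numerically β ≈ 1.618034 and β' = −1/β ≈ -0.618034.
#1 (-7,-19): internal coord -7 + (-19)·β' = +4.742646; +4.742646 ∉ [-1.7, -0.5) → out
#2 (11,19): internal coord 11 + (19)·β' = -0.742646; -0.742646 ∈ [-1.7, -0.5) → IN Λ
#3 (15,24): internal coord 15 + (24)·β' = +0.167184; +0.167184 ∉ [-1.7, -0.5) → out
#4 (-19,-10): internal coord -19 + (-10)·β' = -12.819660; -12.819660 ∉ [-1.7, -0.5) → out
#5 (-17,0): internal coord -17 + (0)·β' = -17.000000; -17.000000 ∉ [-1.7, -0.5) → out
#6 (6,12): internal coord 6 + (12)·β' = -1.416408; -1.416408 ∈ [-1.7, -0.5) → IN Λ
#7 (-10,-14): internal coord -10 + (-14)·β' = -1.347524; -1.347524 ∈ [-1.7, -0.5) → IN Λ
#8 (12,19): internal coord 12 + (19)·β' = +0.257354; +0.257354 ∉ [-1.7, -0.5) → out
#9 (-12,-19): internal coord -12 + (-19)·β' = -0.257354; -0.257354 ∉ [-1.7, -0.5) → out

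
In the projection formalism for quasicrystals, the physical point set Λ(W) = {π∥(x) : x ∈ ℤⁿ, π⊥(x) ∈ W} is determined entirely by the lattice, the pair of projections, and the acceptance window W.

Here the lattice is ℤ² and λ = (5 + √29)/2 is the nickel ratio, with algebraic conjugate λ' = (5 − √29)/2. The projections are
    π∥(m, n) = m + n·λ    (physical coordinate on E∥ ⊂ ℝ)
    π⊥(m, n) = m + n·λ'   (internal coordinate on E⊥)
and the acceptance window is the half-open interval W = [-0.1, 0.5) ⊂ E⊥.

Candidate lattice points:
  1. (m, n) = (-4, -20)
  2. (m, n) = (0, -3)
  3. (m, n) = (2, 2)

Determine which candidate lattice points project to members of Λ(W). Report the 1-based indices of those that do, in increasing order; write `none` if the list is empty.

none

Compute λ' = (5−√29)/2 = -0.192582, so π⊥(m,n) = m -0.192582·n.
[1] lift (-4,-20): star map gives -0.148352; window check -0.1 ≤ -0.148352 < 0.5 is false → out
[2] lift (0,-3): star map gives 0.577747; window check -0.1 ≤ 0.577747 < 0.5 is false → out
[3] lift (2,2): star map gives 1.614835; window check -0.1 ≤ 1.614835 < 0.5 is false → out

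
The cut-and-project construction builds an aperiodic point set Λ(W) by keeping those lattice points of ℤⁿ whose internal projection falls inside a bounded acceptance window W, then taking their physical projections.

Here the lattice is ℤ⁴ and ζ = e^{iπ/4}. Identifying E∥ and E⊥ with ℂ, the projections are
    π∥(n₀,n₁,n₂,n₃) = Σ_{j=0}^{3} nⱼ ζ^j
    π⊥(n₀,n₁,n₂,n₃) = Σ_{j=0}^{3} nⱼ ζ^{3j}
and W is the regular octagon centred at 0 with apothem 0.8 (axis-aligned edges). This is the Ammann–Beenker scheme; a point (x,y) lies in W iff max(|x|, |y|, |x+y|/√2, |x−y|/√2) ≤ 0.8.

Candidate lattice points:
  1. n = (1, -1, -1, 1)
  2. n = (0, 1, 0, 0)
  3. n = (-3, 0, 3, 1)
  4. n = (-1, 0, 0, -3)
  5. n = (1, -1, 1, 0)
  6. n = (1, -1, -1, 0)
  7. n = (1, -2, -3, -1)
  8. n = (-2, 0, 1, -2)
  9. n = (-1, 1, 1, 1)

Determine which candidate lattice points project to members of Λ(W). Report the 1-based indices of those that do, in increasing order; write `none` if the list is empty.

π⊥(n) = n₀ + n₁ζ³ + n₂ζ⁶ + n₃ζ⁹ where ζ = e^{iπ/4}.
#1 (1, -1, -1, 1): internal (2.414214, 1.000000); octagon support 2.414214 vs apothem 0.8 → ∉ W
#2 (0, 1, 0, 0): internal (-0.707107, 0.707107); octagon support 1.000000 vs apothem 0.8 → ∉ W
#3 (-3, 0, 3, 1): internal (-2.292893, -2.292893); octagon support 3.242641 vs apothem 0.8 → ∉ W
#4 (-1, 0, 0, -3): internal (-3.121320, -2.121320); octagon support 3.707107 vs apothem 0.8 → ∉ W
#5 (1, -1, 1, 0): internal (1.707107, -1.707107); octagon support 2.414214 vs apothem 0.8 → ∉ W
#6 (1, -1, -1, 0): internal (1.707107, 0.292893); octagon support 1.707107 vs apothem 0.8 → ∉ W
#7 (1, -2, -3, -1): internal (1.707107, 0.878680); octagon support 1.828427 vs apothem 0.8 → ∉ W
#8 (-2, 0, 1, -2): internal (-3.414214, -2.414214); octagon support 4.121320 vs apothem 0.8 → ∉ W
#9 (-1, 1, 1, 1): internal (-1.000000, 0.414214); octagon support 1.000000 vs apothem 0.8 → ∉ W

none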